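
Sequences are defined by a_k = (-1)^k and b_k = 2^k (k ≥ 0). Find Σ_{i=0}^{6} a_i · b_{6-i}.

The convolution is the x^6 coefficient of A(x)B(x).
Σ = 1·64 − 1·32 + 1·16 − 1·8 + 1·4 − 1·2 + 1·1 = 43.

43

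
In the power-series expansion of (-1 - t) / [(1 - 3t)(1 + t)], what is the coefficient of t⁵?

-243

Partial fractions give a closed form: a_n = (-1)·3^n.
At n = 5: a_5 = -243.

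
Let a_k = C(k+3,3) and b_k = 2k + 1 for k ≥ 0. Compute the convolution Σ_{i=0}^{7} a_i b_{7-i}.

1254

This is [x^7] in the product of the two ordinary generating functions.
Σ = 1·15 + 4·13 + 10·11 + 20·9 + 35·7 + 56·5 + 84·3 + 120·1 = 1254.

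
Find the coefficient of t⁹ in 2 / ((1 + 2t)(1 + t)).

Partial fractions give a closed form: a_n = (4)·(-2)^n + (-2)·(-1)^n.
At n = 9: a_9 = -2046.

-2046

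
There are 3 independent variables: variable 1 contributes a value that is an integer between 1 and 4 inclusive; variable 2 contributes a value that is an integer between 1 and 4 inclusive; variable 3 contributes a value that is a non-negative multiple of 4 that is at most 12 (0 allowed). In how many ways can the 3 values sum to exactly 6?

The generating function for the choices is (q + q² + q³ + q⁴)·(q + q² + q³ + q⁴)·(1 + q⁴ + q⁸ + q¹²); the count is [q⁶].
(q + q² + q³ + q⁴) has coefficients 0,1,1,1,1 for degrees 0…4.
(q + q² + q³ + q⁴) has coefficients 0,1,1,1,1,0,0 for degrees 0…6.
Finally multiplying by (1 + q⁴ + q⁸ + q¹²), the product of all factors after the first has coefficients 0,1,1,1,1,1,1 for degrees 0…6.
[q⁶] = 1·1 + 1·1 + 1·1 + 1·1 = 4.

4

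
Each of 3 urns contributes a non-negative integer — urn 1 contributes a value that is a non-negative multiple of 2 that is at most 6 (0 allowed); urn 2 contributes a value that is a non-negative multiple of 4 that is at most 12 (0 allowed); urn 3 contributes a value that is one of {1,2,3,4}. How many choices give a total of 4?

The generating function for the choices is (1 + z^2 + z^4 + z^6)·(1 + z^4 + z^8 + z^12)·(z + z^2 + z^3 + z^4); the count is [z^4].
(1 + z^2 + z^4 + z^6) has coefficients 1,0,1,0,1 for degrees 0…4.
(1 + z^4 + z^8 + z^12) has coefficients 1,0,0,0,1 for degrees 0…4.
Finally multiplying by (z + z^2 + z^3 + z^4), the product of all factors after the first has coefficients 0,1,1,1,1 for degrees 0…4.
[z^4] = 1·1 + 1·1 + 1·0 = 2.

2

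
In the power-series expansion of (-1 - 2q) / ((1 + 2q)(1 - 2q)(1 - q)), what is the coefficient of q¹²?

Partial fractions give a closed form: a_n = (-2)·2^n + (1)·1^n.
At n = 12: a_12 = -8191.

-8191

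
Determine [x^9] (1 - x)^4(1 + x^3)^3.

-11

(1 - x)^4 has coefficients 1,-4,6,-4,1 for degrees 0…4.
(1 + x^3)^3 has coefficients 1,0,0,3,0,0,3,0,0,1 for degrees 0…9.
[x^9] = 1·1 − 4·0 + 6·0 − 4·3 + 1·0 = -11.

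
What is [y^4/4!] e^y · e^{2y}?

The EGF product rule gives c_4 = Σ_{k_1+k_2=4} C(4; k_1,k_2) · ∏ g_i(k_i), where e^y gives (1)^k; e^{2y} gives (2)^k.
g_1(k) for k = 0…4: 1, 1, 1, 1, 1.
g_2(k) for k = 0…4: 1, 2, 4, 8, 16.
c_4 = Σ_k C(4,k)·g_1(k)·g_2(4−k) = 1·1·16 + 4·1·8 + 6·1·4 + 4·1·2 + 1·1·1 = 16 + 32 + 24 + 8 + 1 = 81.

81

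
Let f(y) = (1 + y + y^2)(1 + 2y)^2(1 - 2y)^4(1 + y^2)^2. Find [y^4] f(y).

(1 + y + y^2) has coefficients 1,1,1 for degrees 0…2.
(1 + 2y)^2 has coefficients 1,4,4,0,0 for degrees 0…4.
Multiplying by (1 - 2y)^4 gives running coefficients 1,-4,-4,32,-16 for degrees 0…4.
Finally multiplying by (1 + y^2)^2, the product of all factors after the first has coefficients 1,-4,-2,24,-23 for degrees 0…4.
[y^4] = 1·(-23) + 1·24 + 1·(-2) = -1.

-1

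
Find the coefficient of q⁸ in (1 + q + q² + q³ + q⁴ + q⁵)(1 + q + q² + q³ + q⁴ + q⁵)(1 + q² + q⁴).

13

(1 + q + q² + q³ + q⁴ + q⁵) has coefficients 1,1,1,1,1,1 for degrees 0…5.
(1 + q + q² + q³ + q⁴ + q⁵) has coefficients 1,1,1,1,1,1,0,0,0 for degrees 0…8.
Finally multiplying by (1 + q² + q⁴), the product of all factors after the first has coefficients 1,1,2,2,3,3,2,2,1 for degrees 0…8.
[q⁸] = 1·1 + 1·2 + 1·2 + 1·3 + 1·3 + 1·2 = 13.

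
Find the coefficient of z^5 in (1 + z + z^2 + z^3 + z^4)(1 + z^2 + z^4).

2

(1 + z + z^2 + z^3 + z^4) has coefficients 1,1,1,1,1 for degrees 0…4.
(1 + z^2 + z^4) has coefficients 1,0,1,0,1,0 for degrees 0…5.
[z^5] = 1·0 + 1·1 + 1·0 + 1·1 + 1·0 = 2.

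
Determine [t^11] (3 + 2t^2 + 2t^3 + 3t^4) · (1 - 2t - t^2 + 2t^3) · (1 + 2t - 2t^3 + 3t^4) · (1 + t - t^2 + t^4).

49

(3 + 2t^2 + 2t^3 + 3t^4) has coefficients 3,0,2,2,3 for degrees 0…4.
(1 - 2t - t^2 + 2t^3) has coefficients 1,-2,-1,2,0,0,0,0,0,0,0,0 for degrees 0…11.
Multiplying by (1 + 2t - 2t^3 + 3t^4) gives running coefficients 1,0,-5,-2,11,-4,-7,6,0,0,0,0 for degrees 0…11.
Finally multiplying by (1 + t - t^2 + t^4), the product of all factors after the first has coefficients 1,1,-6,-7,15,9,-27,1,24,-10,-7,6 for degrees 0…11.
[t^11] = 3·6 + 2·(-10) + 2·24 + 3·1 = 49.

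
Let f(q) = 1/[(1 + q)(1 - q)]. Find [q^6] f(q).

Partial fractions give a closed form: a_n = (1/2)·(-1)^n + (1/2)·1^n.
At n = 6: a_6 = 1.

1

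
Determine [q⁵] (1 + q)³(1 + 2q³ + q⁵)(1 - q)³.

-5

(1 + q)³ has coefficients 1,3,3,1 for degrees 0…3.
(1 + 2q³ + q⁵) has coefficients 1,0,0,2,0,1 for degrees 0…5.
Finally multiplying by (1 - q)³, the product of all factors after the first has coefficients 1,-3,3,1,-6,7 for degrees 0…5.
[q⁵] = 1·7 + 3·(-6) + 3·1 + 1·3 = -5.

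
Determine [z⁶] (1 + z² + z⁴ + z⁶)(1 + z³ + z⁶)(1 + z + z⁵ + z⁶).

(1 + z² + z⁴ + z⁶) has coefficients 1,0,1,0,1,0,1 for degrees 0…6.
(1 + z³ + z⁶) has coefficients 1,0,0,1,0,0,1 for degrees 0…6.
Finally multiplying by (1 + z + z⁵ + z⁶), the product of all factors after the first has coefficients 1,1,0,1,1,1,2 for degrees 0…6.
[z⁶] = 1·2 + 1·1 + 1·0 + 1·1 = 4.

4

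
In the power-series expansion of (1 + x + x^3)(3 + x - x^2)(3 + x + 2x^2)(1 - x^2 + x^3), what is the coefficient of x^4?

10

(1 + x + x^3) has coefficients 1,1,0,1 for degrees 0…3.
(3 + x - x^2) has coefficients 3,1,-1,0,0 for degrees 0…4.
Multiplying by (3 + x + 2x^2) gives running coefficients 9,6,4,1,-2 for degrees 0…4.
Finally multiplying by (1 - x^2 + x^3), the product of all factors after the first has coefficients 9,6,-5,4,0 for degrees 0…4.
[x^4] = 1·0 + 1·4 + 1·6 = 10.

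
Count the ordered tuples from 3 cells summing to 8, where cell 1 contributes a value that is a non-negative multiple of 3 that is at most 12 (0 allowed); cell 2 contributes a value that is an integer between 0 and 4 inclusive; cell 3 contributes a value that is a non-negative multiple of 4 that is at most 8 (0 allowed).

4

The generating function for the choices is (1 + z^3 + z^6 + z^9 + z^12)·(1 + z + z^2 + z^3 + z^4)·(1 + z^4 + z^8); the count is [z^8].
(1 + z^3 + z^6 + z^9 + z^12) has coefficients 1,0,0,1,0,0,1,0,0 for degrees 0…8.
(1 + z + z^2 + z^3 + z^4) has coefficients 1,1,1,1,1,0,0,0,0 for degrees 0…8.
Finally multiplying by (1 + z^4 + z^8), the product of all factors after the first has coefficients 1,1,1,1,2,1,1,1,2 for degrees 0…8.
[z^8] = 1·2 + 1·1 + 1·1 = 4.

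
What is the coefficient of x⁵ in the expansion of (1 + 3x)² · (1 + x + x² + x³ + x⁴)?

(1 + 3x)² has coefficients 1,6,9 for degrees 0…2.
(1 + x + x² + x³ + x⁴) has coefficients 1,1,1,1,1,0 for degrees 0…5.
[x⁵] = 1·0 + 6·1 + 9·1 = 15.

15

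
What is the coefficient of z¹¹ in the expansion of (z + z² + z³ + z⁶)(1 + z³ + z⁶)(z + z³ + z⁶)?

2

(z + z² + z³ + z⁶) has coefficients 0,1,1,1,0,0,1 for degrees 0…6.
(1 + z³ + z⁶) has coefficients 1,0,0,1,0,0,1,0,0,0,0,0 for degrees 0…11.
Finally multiplying by (z + z³ + z⁶), the product of all factors after the first has coefficients 0,1,0,1,1,0,2,1,0,2,0,0 for degrees 0…11.
[z¹¹] = 1·0 + 1·2 + 1·0 + 1·0 = 2.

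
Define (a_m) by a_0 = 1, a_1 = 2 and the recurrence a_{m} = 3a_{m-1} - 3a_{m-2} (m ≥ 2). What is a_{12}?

729

The ordinary generating function has denominator 1 - 3z + 3z^2.
Iterating the recurrence: a_0,…,a_{12} = 1, 2, 3, 3, 0, -9, -27, -54, -81, -81, 0, 243, 729.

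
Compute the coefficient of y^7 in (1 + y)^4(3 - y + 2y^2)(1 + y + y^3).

(1 + y)^4 has coefficients 1,4,6,4,1 for degrees 0…4.
(3 - y + 2y^2) has coefficients 3,-1,2,0,0,0,0,0 for degrees 0…7.
Finally multiplying by (1 + y + y^3), the product of all factors after the first has coefficients 3,2,1,5,-1,2,0,0 for degrees 0…7.
[y^7] = 1·0 + 4·0 + 6·2 + 4·(-1) + 1·5 = 13.

13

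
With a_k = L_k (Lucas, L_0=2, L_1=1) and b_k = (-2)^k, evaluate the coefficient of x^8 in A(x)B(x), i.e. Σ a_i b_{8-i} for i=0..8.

This is [x^8] in the product of the two ordinary generating functions.
Σ = 2·256 + 1·(-128) + 3·64 + 4·(-32) + 7·16 + 11·(-8) + 18·4 + 29·(-2) + 47·1 = 533.

533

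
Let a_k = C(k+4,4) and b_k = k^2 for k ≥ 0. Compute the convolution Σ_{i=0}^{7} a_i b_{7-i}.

Write out a_i and b_{7-i} for i = 0,…,7 and sum the products.
Σ = 1·49 + 5·36 + 15·25 + 35·16 + 70·9 + 126·4 + 210·1 + 330·0 = 2508.

2508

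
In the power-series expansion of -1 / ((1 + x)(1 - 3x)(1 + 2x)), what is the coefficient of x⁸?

Partial fractions give a closed form: a_n = (1/4)·(-1)^n + (-9/20)·3^n + (-4/5)·(-2)^n.
At n = 8: a_8 = -3157.

-3157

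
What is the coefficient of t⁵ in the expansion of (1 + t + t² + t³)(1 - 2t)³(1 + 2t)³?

(1 + t + t² + t³) has coefficients 1,1,1,1 for degrees 0…3.
(1 - 2t)³ has coefficients 1,-6,12,-8,0,0 for degrees 0…5.
Finally multiplying by (1 + 2t)³, the product of all factors after the first has coefficients 1,0,-12,0,48,0 for degrees 0…5.
[t⁵] = 1·0 + 1·48 + 1·0 + 1·(-12) = 36.

36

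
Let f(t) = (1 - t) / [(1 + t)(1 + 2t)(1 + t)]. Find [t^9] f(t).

-3049

The denominator gives the recurrence a_n = −4a_(n−1) − 5a_(n−2) − 2a_(n−3) for n ≥ 3; the numerator fixes a_0 = 1, a_1 = -5, a_2 = 15.
Iterating: 1, -5, 15, -37, 83, -177, 367, -749, 1515, -3049, so a_9 = -3049.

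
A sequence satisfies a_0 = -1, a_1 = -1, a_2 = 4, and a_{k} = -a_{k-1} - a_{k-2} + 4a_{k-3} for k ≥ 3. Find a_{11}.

The ordinary generating function has denominator 1 + y + y^2 - 4y^3.
Iterating the recurrence: a_0,…,a_{11} = -1, -1, 4, -7, -1, 24, -51, 23, 124, -351, 319, 528.

528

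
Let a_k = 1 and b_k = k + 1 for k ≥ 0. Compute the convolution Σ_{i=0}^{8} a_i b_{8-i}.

This is [x^8] in the product of the two ordinary generating functions.
Σ = 1·9 + 1·8 + 1·7 + 1·6 + 1·5 + 1·4 + 1·3 + 1·2 + 1·1 = 45.

45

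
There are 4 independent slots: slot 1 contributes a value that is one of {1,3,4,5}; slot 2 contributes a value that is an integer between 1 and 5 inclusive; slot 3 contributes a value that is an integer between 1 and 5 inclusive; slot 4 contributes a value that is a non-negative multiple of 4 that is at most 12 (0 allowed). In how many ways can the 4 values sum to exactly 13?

The generating function for the choices is (y + y^3 + y^4 + y^5)·(y + y^2 + y^3 + y^4 + y^5)·(y + y^2 + y^3 + y^4 + y^5)·(1 + y^4 + y^8 + y^12); the count is [y^13].
(y + y^3 + y^4 + y^5) has coefficients 0,1,0,1,1,1 for degrees 0…5.
(y + y^2 + y^3 + y^4 + y^5) has coefficients 0,1,1,1,1,1,0,0,0,0,0,0,0,0 for degrees 0…13.
Multiplying by (y + y^2 + y^3 + y^4 + y^5) gives running coefficients 0,0,1,2,3,4,5,4,3,2,1,0,0,0 for degrees 0…13.
Finally multiplying by (1 + y^4 + y^8 + y^12), the product of all factors after the first has coefficients 0,0,1,2,3,4,6,6,6,6,7,6,6,6 for degrees 0…13.
[y^13] = 1·6 + 1·7 + 1·6 + 1·6 = 25.

25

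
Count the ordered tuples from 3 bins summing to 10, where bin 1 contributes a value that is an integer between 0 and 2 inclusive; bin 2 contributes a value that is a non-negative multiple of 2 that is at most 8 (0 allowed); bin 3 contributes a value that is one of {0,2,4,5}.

6

The generating function for the choices is (1 + y + y^2)·(1 + y^2 + y^4 + y^6 + y^8)·(1 + y^2 + y^4 + y^5); the count is [y^10].
(1 + y + y^2) has coefficients 1,1,1 for degrees 0…2.
(1 + y^2 + y^4 + y^6 + y^8) has coefficients 1,0,1,0,1,0,1,0,1,0,0 for degrees 0…10.
Finally multiplying by (1 + y^2 + y^4 + y^5), the product of all factors after the first has coefficients 1,0,2,0,3,1,3,1,3,1,2 for degrees 0…10.
[y^10] = 1·2 + 1·1 + 1·3 = 6.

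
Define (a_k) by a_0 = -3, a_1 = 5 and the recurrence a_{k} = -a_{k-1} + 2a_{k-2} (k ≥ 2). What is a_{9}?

1365

The ordinary generating function has denominator 1 + t - 2t^2.
Iterating the recurrence: a_0,…,a_{9} = -3, 5, -11, 21, -43, 85, -171, 341, -683, 1365.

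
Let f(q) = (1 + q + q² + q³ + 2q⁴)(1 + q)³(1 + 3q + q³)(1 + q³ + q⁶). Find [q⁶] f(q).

(1 + q + q² + q³ + 2q⁴) has coefficients 1,1,1,1,2 for degrees 0…4.
(1 + q)³ has coefficients 1,3,3,1,0,0,0 for degrees 0…6.
Multiplying by (1 + 3q + q³) gives running coefficients 1,6,12,11,6,3,1 for degrees 0…6.
Finally multiplying by (1 + q³ + q⁶), the product of all factors after the first has coefficients 1,6,12,12,12,15,13 for degrees 0…6.
[q⁶] = 1·13 + 1·15 + 1·12 + 1·12 + 2·12 = 76.

76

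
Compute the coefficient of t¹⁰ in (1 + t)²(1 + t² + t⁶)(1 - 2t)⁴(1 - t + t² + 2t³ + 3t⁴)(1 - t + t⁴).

(1 + t)² has coefficients 1,2,1 for degrees 0…2.
(1 + t² + t⁶) has coefficients 1,0,1,0,0,0,1,0,0,0,0 for degrees 0…10.
Multiplying by (1 - 2t)⁴ gives running coefficients 1,-8,25,-40,40,-32,17,-8,24,-32,16 for degrees 0…10.
Multiplying by (1 - t + t² + 2t³ + 3t⁴) gives running coefficients 1,-9,34,-71,92,-86,84,-97,105,-126,107 for degrees 0…10.
Finally multiplying by (1 - t + t⁴), the product of all factors after the first has coefficients 1,-10,43,-105,164,-187,204,-252,294,-317,317 for degrees 0…10.
[t¹⁰] = 1·317 + 2·(-317) + 1·294 = -23.

-23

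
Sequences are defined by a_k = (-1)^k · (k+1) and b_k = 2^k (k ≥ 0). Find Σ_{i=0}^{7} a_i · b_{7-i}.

The convolution is the x^7 coefficient of A(x)B(x).
Σ = 1·128 − 2·64 + 3·32 − 4·16 + 5·8 − 6·4 + 7·2 − 8·1 = 54.

54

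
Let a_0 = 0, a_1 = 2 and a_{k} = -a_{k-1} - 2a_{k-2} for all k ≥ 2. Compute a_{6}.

-10

The ordinary generating function has denominator 1 + x + 2x^2.
Iterating the recurrence: a_0,…,a_{6} = 0, 2, -2, -2, 6, -2, -10.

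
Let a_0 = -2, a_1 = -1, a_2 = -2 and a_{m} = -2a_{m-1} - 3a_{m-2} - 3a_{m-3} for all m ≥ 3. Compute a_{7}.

The ordinary generating function has denominator 1 + 2t + 3t^2 + 3t^3.
Iterating the recurrence: a_0,…,a_{7} = -2, -1, -2, 13, -17, 1, 10, 28.

28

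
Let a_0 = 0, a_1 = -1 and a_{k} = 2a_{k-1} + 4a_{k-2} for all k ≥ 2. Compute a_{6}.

-256

The ordinary generating function has denominator 1 - 2z - 4z^2.
Iterating the recurrence: a_0,…,a_{6} = 0, -1, -2, -8, -24, -80, -256.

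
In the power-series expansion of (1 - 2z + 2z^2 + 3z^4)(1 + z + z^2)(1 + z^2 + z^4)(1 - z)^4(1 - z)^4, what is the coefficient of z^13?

(1 - 2z + 2z^2 + 3z^4) has coefficients 1,-2,2,0,3 for degrees 0…4.
(1 + z + z^2) has coefficients 1,1,1,0,0,0,0,0,0,0,0,0,0,0 for degrees 0…13.
Multiplying by (1 + z^2 + z^4) gives running coefficients 1,1,2,1,2,1,1,0,0,0,0,0,0,0 for degrees 0…13.
Multiplying by (1 - z)^4 gives running coefficients 1,-3,4,-5,7,-8,7,-5,4,-3,1,0,0,0 for degrees 0…13.
Finally multiplying by (1 - z)^4, the product of all factors after the first has coefficients 1,-7,22,-43,64,-85,105,-114,105,-85,64,-43,22,-7 for degrees 0…13.
[z^13] = 1·(-7) − 2·22 + 2·(-43) + 3·(-85) = -392.

-392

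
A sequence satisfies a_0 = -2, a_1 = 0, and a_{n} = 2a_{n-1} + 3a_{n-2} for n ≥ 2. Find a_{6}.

The ordinary generating function has denominator 1 - 2z - 3z^2.
Iterating the recurrence: a_0,…,a_{6} = -2, 0, -6, -12, -42, -120, -366.

-366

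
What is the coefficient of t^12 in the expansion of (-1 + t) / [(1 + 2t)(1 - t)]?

-4096

The denominator gives the recurrence a_n = −a_(n−1) + 2a_(n−2) for n ≥ 3; the numerator fixes a_0 = -1, a_1 = 2, a_2 = -4.
Iterating: -1, 2, -4, 8, -16, 32, -64, 128, -256, 512, -1024, 2048, -4096, so a_12 = -4096.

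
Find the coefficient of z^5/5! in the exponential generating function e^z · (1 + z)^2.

31

The EGF product rule gives c_5 = Σ_{k_1+k_2=5} C(5; k_1,k_2) · ∏ g_i(k_i), where e^z gives (1)^k; (1+z)^2 gives the falling factorial (2)_k.
g_1(k) for k = 0…5: 1, 1, 1, 1, 1, 1.
g_2(k) for k = 0…5: 1, 2, 2, 0, 0, 0.
c_5 = Σ_k C(5,k)·g_1(k)·g_2(5−k) = 10·1·2 + 5·1·2 + 1·1·1 = 20 + 10 + 1 = 31.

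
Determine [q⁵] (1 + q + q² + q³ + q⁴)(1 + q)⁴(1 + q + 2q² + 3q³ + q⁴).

99

(1 + q + q² + q³ + q⁴) has coefficients 1,1,1,1,1 for degrees 0…4.
(1 + q)⁴ has coefficients 1,4,6,4,1,0 for degrees 0…5.
Finally multiplying by (1 + q + 2q² + 3q³ + q⁴), the product of all factors after the first has coefficients 1,5,12,21,30,31 for degrees 0…5.
[q⁵] = 1·31 + 1·30 + 1·21 + 1·12 + 1·5 = 99.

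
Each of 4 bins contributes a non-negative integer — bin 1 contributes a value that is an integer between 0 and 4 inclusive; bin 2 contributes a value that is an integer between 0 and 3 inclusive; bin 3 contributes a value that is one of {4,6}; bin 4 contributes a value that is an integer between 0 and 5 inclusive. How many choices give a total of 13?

The generating function for the choices is (1 + y + y^2 + y^3 + y^4)·(1 + y + y^2 + y^3)·(y^4 + y^6)·(1 + y + y^2 + y^3 + y^4 + y^5); the count is [y^13].
(1 + y + y^2 + y^3 + y^4) has coefficients 1,1,1,1,1 for degrees 0…4.
(1 + y + y^2 + y^3) has coefficients 1,1,1,1,0,0,0,0,0,0,0,0,0,0 for degrees 0…13.
Multiplying by (y^4 + y^6) gives running coefficients 0,0,0,0,1,1,2,2,1,1,0,0,0,0 for degrees 0…13.
Finally multiplying by (1 + y + y^2 + y^3 + y^4 + y^5), the product of all factors after the first has coefficients 0,0,0,0,1,2,4,6,7,8,7,6,4,2 for degrees 0…13.
[y^13] = 1·2 + 1·4 + 1·6 + 1·7 + 1·8 = 27.

27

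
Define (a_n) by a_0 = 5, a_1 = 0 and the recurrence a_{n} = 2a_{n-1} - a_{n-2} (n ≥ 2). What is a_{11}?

-50

The ordinary generating function has denominator 1 - 2y + y^2.
Iterating the recurrence: a_0,…,a_{11} = 5, 0, -5, -10, -15, -20, -25, -30, -35, -40, -45, -50.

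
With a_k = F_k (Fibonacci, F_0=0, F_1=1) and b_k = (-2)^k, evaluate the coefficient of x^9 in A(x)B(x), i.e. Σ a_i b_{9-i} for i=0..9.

This is [x^9] in the product of the two ordinary generating functions.
Σ = 0·(-512) + 1·256 + 1·(-128) + 2·64 + 3·(-32) + 5·16 + 8·(-8) + 13·4 + 21·(-2) + 34·1 = 220.

220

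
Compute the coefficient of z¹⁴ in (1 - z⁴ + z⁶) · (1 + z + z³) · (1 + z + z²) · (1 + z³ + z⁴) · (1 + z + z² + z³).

(1 - z⁴ + z⁶) has coefficients 1,0,0,0,-1,0,1 for degrees 0…6.
(1 + z + z³) has coefficients 1,1,0,1,0,0,0,0,0,0,0,0,0,0,0 for degrees 0…14.
Multiplying by (1 + z + z²) gives running coefficients 1,2,2,2,1,1,0,0,0,0,0,0,0,0,0 for degrees 0…14.
Multiplying by (1 + z³ + z⁴) gives running coefficients 1,2,2,3,4,5,4,3,2,1,0,0,0,0,0 for degrees 0…14.
Finally multiplying by (1 + z + z² + z³), the product of all factors after the first has coefficients 1,3,5,8,11,14,16,16,14,10,6,3,1,0,0 for degrees 0…14.
[z¹⁴] = 1·0 − 1·6 + 1·14 = 8.

8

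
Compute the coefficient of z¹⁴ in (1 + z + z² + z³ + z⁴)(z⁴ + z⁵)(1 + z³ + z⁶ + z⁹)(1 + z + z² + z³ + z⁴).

17

(1 + z + z² + z³ + z⁴) has coefficients 1,1,1,1,1 for degrees 0…4.
(z⁴ + z⁵) has coefficients 0,0,0,0,1,1,0,0,0,0,0,0,0,0,0 for degrees 0…14.
Multiplying by (1 + z³ + z⁶ + z⁹) gives running coefficients 0,0,0,0,1,1,0,1,1,0,1,1,0,1,1 for degrees 0…14.
Finally multiplying by (1 + z + z² + z³ + z⁴), the product of all factors after the first has coefficients 0,0,0,0,1,2,2,3,4,3,3,4,3,3,4 for degrees 0…14.
[z¹⁴] = 1·4 + 1·3 + 1·3 + 1·4 + 1·3 = 17.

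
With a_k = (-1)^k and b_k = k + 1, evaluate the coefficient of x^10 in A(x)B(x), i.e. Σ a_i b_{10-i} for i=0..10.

6

The convolution is the x^10 coefficient of A(x)B(x).
Σ = 1·11 − 1·10 + 1·9 − 1·8 + 1·7 − 1·6 + 1·5 − 1·4 + 1·3 − 1·2 + 1·1 = 6.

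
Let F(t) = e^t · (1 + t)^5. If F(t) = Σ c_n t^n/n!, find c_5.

1546

The EGF product rule gives c_5 = Σ_{k_1+k_2=5} C(5; k_1,k_2) · ∏ g_i(k_i), where e^t gives (1)^k; (1+t)^5 gives the falling factorial (5)_k.
g_1(k) for k = 0…5: 1, 1, 1, 1, 1, 1.
g_2(k) for k = 0…5: 1, 5, 20, 60, 120, 120.
c_5 = Σ_k C(5,k)·g_1(k)·g_2(5−k) = 1·1·120 + 5·1·120 + 10·1·60 + 10·1·20 + 5·1·5 + 1·1·1 = 120 + 600 + 600 + 200 + 25 + 1 = 1546.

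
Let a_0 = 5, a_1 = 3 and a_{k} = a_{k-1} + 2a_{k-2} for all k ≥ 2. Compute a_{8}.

The ordinary generating function has denominator 1 - q - 2q^2.
Iterating the recurrence: a_0,…,a_{8} = 5, 3, 13, 19, 45, 83, 173, 339, 685.

685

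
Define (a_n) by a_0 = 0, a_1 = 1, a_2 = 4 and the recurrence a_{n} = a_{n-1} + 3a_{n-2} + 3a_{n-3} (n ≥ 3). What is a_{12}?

44026

The ordinary generating function has denominator 1 - z - 3z^2 - 3z^3.
Iterating the recurrence: a_0,…,a_{12} = 0, 1, 4, 7, 22, 55, 142, 373, 964, 2509, 6520, 16939, 44026.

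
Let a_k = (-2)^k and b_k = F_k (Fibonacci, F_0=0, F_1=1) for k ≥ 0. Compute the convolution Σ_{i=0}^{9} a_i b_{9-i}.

Write out a_i and b_{9-i} for i = 0,…,9 and sum the products.
Σ = 1·34 − 2·21 + 4·13 − 8·8 + 16·5 − 32·3 + 64·2 − 128·1 + 256·1 − 512·0 = 220.

220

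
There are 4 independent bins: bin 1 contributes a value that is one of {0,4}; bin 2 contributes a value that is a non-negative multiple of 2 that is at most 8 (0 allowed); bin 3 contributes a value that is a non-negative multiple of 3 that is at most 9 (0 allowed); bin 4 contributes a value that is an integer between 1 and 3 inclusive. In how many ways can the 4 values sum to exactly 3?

The generating function for the choices is (1 + z^4)·(1 + z^2 + z^4 + z^6 + z^8)·(1 + z^3 + z^6 + z^9)·(z + z^2 + z^3); the count is [z^3].
(1 + z^4) has coefficients 1,0,0,0 for degrees 0…3.
(1 + z^2 + z^4 + z^6 + z^8) has coefficients 1,0,1,0 for degrees 0…3.
Multiplying by (1 + z^3 + z^6 + z^9) gives running coefficients 1,0,1,1 for degrees 0…3.
Finally multiplying by (z + z^2 + z^3), the product of all factors after the first has coefficients 0,1,1,2 for degrees 0…3.
[z^3] = 1·2 = 2.

2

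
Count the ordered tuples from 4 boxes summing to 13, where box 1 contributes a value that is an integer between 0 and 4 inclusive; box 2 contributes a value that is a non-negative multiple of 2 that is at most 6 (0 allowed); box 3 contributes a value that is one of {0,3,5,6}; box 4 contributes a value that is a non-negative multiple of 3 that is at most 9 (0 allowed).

The generating function for the choices is (1 + z + z^2 + z^3 + z^4)·(1 + z^2 + z^4 + z^6)·(1 + z^3 + z^5 + z^6)·(1 + z^3 + z^6 + z^9); the count is [z^13].
(1 + z + z^2 + z^3 + z^4) has coefficients 1,1,1,1,1 for degrees 0…4.
(1 + z^2 + z^4 + z^6) has coefficients 1,0,1,0,1,0,1,0,0,0,0,0,0,0 for degrees 0…13.
Multiplying by (1 + z^3 + z^5 + z^6) gives running coefficients 1,0,1,1,1,2,2,2,1,2,1,1,1,0 for degrees 0…13.
Finally multiplying by (1 + z^3 + z^6 + z^9), the product of all factors after the first has coefficients 1,0,1,2,1,3,4,3,4,6,4,5,6,4 for degrees 0…13.
[z^13] = 1·4 + 1·6 + 1·5 + 1·4 + 1·6 = 25.

25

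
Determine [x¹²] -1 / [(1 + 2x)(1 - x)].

-2731

Partial fractions give a closed form: a_n = (-2/3)·(-2)^n + (-1/3)·1^n.
At n = 12: a_12 = -2731.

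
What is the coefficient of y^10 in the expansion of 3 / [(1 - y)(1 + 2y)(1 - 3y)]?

Partial fractions give a closed form: a_n = (-1/2)·1^n + (4/5)·(-2)^n + (27/10)·3^n.
At n = 10: a_10 = 160251.

160251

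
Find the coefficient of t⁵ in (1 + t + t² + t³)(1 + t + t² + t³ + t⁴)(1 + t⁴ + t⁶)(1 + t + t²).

14

(1 + t + t² + t³) has coefficients 1,1,1,1 for degrees 0…3.
(1 + t + t² + t³ + t⁴) has coefficients 1,1,1,1,1,0 for degrees 0…5.
Multiplying by (1 + t⁴ + t⁶) gives running coefficients 1,1,1,1,2,1 for degrees 0…5.
Finally multiplying by (1 + t + t²), the product of all factors after the first has coefficients 1,2,3,3,4,4 for degrees 0…5.
[t⁵] = 1·4 + 1·4 + 1·3 + 1·3 = 14.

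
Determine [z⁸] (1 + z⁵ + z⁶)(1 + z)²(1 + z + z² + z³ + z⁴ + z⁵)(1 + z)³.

(1 + z⁵ + z⁶) has coefficients 1,0,0,0,0,1,1 for degrees 0…6.
(1 + z)² has coefficients 1,2,1,0,0,0,0,0,0 for degrees 0…8.
Multiplying by (1 + z + z² + z³ + z⁴ + z⁵) gives running coefficients 1,3,4,4,4,4,3,1,0 for degrees 0…8.
Finally multiplying by (1 + z)³, the product of all factors after the first has coefficients 1,6,16,26,31,32,31,26,16 for degrees 0…8.
[z⁸] = 1·16 + 1·26 + 1·16 = 58.

58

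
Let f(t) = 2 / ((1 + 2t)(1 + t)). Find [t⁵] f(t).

Partial fractions give a closed form: a_n = (4)·(-2)^n + (-2)·(-1)^n.
At n = 5: a_5 = -126.

-126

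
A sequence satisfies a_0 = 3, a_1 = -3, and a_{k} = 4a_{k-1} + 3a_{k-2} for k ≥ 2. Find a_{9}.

The ordinary generating function has denominator 1 - 4q - 3q^2.
Iterating the recurrence: a_0,…,a_{9} = 3, -3, -3, -21, -93, -435, -2019, -9381, -43581, -202467.

-202467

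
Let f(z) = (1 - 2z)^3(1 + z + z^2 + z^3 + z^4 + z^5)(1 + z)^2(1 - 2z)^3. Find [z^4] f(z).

-44

(1 - 2z)^3 has coefficients 1,-6,12,-8 for degrees 0…3.
(1 + z + z^2 + z^3 + z^4 + z^5) has coefficients 1,1,1,1,1 for degrees 0…4.
Multiplying by (1 + z)^2 gives running coefficients 1,3,4,4,4 for degrees 0…4.
Finally multiplying by (1 - 2z)^3, the product of all factors after the first has coefficients 1,-3,-2,8,4 for degrees 0…4.
[z^4] = 1·4 − 6·8 + 12·(-2) − 8·(-3) = -44.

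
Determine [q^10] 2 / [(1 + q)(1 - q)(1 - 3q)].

Partial fractions give a closed form: a_n = (1/4)·(-1)^n + (-1/2)·1^n + (9/4)·3^n.
At n = 10: a_10 = 132860.

132860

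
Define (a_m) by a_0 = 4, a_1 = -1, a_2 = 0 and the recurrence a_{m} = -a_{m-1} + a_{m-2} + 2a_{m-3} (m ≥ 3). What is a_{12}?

61

The ordinary generating function has denominator 1 + t - t^2 - 2t^3.
Iterating the recurrence: a_0,…,a_{12} = 4, -1, 0, 7, -9, 16, -11, 9, 12, -25, 55, -56, 61.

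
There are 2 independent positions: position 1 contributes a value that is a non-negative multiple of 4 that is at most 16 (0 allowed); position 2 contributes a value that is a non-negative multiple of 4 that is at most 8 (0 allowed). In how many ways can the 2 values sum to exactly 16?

The generating function for the choices is (1 + t⁴ + t⁸ + t¹² + t¹⁶)·(1 + t⁴ + t⁸); the count is [t¹⁶].
(1 + t⁴ + t⁸ + t¹² + t¹⁶) has coefficients 1,0,0,0,1,0,0,0,1,0,0,0,1,0,0,0,1 for degrees 0…16.
(1 + t⁴ + t⁸) has coefficients 1,0,0,0,1,0,0,0,1,0,0,0,0,0,0,0,0 for degrees 0…16.
[t¹⁶] = 1·0 + 1·0 + 1·1 + 1·1 + 1·1 = 3.

3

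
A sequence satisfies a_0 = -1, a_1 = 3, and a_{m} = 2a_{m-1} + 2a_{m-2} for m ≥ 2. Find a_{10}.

The ordinary generating function has denominator 1 - 2z - 2z^2.
Iterating the recurrence: a_0,…,a_{10} = -1, 3, 4, 14, 36, 100, 272, 744, 2032, 5552, 15168.

15168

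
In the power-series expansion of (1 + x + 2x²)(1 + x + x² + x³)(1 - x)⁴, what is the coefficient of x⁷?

(1 + x + 2x²) has coefficients 1,1,2 for degrees 0…2.
(1 + x + x² + x³) has coefficients 1,1,1,1,0,0,0,0 for degrees 0…7.
Finally multiplying by (1 - x)⁴, the product of all factors after the first has coefficients 1,-3,3,-1,-1,3,-3,1 for degrees 0…7.
[x⁷] = 1·1 + 1·(-3) + 2·3 = 4.

4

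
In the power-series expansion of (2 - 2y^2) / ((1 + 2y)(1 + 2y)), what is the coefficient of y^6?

736

The denominator gives the recurrence a_n = −4a_(n−1) − 4a_(n−2) for n ≥ 3; the numerator fixes a_0 = 2, a_1 = -8, a_2 = 22.
Iterating: 2, -8, 22, -56, 136, -320, 736, so a_6 = 736.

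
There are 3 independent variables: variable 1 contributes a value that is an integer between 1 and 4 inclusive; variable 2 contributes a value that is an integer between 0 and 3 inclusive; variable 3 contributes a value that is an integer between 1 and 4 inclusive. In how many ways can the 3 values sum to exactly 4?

6

The generating function for the choices is (y + y² + y³ + y⁴)·(1 + y + y² + y³)·(y + y² + y³ + y⁴); the count is [y⁴].
(y + y² + y³ + y⁴) has coefficients 0,1,1,1,1 for degrees 0…4.
(1 + y + y² + y³) has coefficients 1,1,1,1,0 for degrees 0…4.
Finally multiplying by (y + y² + y³ + y⁴), the product of all factors after the first has coefficients 0,1,2,3,4 for degrees 0…4.
[y⁴] = 1·3 + 1·2 + 1·1 + 1·0 = 6.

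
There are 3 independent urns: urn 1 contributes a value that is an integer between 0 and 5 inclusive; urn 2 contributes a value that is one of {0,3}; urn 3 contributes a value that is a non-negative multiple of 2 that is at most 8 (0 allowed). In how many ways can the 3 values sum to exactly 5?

The generating function for the choices is (1 + t + t^2 + t^3 + t^4 + t^5)·(1 + t^3)·(1 + t^2 + t^4 + t^6 + t^8); the count is [t^5].
(1 + t + t^2 + t^3 + t^4 + t^5) has coefficients 1,1,1,1,1,1 for degrees 0…5.
(1 + t^3) has coefficients 1,0,0,1,0,0 for degrees 0…5.
Finally multiplying by (1 + t^2 + t^4 + t^6 + t^8), the product of all factors after the first has coefficients 1,0,1,1,1,1 for degrees 0…5.
[t^5] = 1·1 + 1·1 + 1·1 + 1·1 + 1·0 + 1·1 = 5.

5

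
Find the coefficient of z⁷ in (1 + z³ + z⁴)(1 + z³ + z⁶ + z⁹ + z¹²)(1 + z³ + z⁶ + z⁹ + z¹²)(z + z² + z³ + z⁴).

(1 + z³ + z⁴) has coefficients 1,0,0,1,1 for degrees 0…4.
(1 + z³ + z⁶ + z⁹ + z¹²) has coefficients 1,0,0,1,0,0,1,0 for degrees 0…7.
Multiplying by (1 + z³ + z⁶ + z⁹ + z¹²) gives running coefficients 1,0,0,2,0,0,3,0 for degrees 0…7.
Finally multiplying by (z + z² + z³ + z⁴), the product of all factors after the first has coefficients 0,1,1,1,3,2,2,5 for degrees 0…7.
[z⁷] = 1·5 + 1·3 + 1·1 = 9.

9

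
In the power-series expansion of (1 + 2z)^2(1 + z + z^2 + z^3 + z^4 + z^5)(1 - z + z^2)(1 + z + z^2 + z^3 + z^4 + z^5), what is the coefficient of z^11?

21

(1 + 2z)^2 has coefficients 1,4,4 for degrees 0…2.
(1 + z + z^2 + z^3 + z^4 + z^5) has coefficients 1,1,1,1,1,1,0,0,0,0,0,0 for degrees 0…11.
Multiplying by (1 - z + z^2) gives running coefficients 1,0,1,1,1,1,0,1,0,0,0,0 for degrees 0…11.
Finally multiplying by (1 + z + z^2 + z^3 + z^4 + z^5), the product of all factors after the first has coefficients 1,1,2,3,4,5,4,5,4,3,2,1 for degrees 0…11.
[z^11] = 1·1 + 4·2 + 4·3 = 21.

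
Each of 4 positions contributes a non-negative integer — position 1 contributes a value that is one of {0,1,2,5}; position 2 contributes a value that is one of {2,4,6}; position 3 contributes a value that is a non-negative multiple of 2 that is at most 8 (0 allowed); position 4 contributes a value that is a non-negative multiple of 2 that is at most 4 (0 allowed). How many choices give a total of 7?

7

The generating function for the choices is (1 + t + t² + t⁵)·(t² + t⁴ + t⁶)·(1 + t² + t⁴ + t⁶ + t⁸)·(1 + t² + t⁴); the count is [t⁷].
(1 + t + t² + t⁵) has coefficients 1,1,1,0,0,1 for degrees 0…5.
(t² + t⁴ + t⁶) has coefficients 0,0,1,0,1,0,1,0 for degrees 0…7.
Multiplying by (1 + t² + t⁴ + t⁶ + t⁸) gives running coefficients 0,0,1,0,2,0,3,0 for degrees 0…7.
Finally multiplying by (1 + t² + t⁴), the product of all factors after the first has coefficients 0,0,1,0,3,0,6,0 for degrees 0…7.
[t⁷] = 1·0 + 1·6 + 1·0 + 1·1 = 7.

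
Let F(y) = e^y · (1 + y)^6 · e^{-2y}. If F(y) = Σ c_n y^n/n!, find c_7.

1091

The EGF product rule gives c_7 = Σ_{k_1+k_2+k_3=7} C(7; k_1,k_2,k_3) · ∏ g_i(k_i), where e^y gives (1)^k; (1+y)^6 gives the falling factorial (6)_k; e^{-2y} gives (-2)^k.
g_1(k) for k = 0…7: 1, 1, 1, 1, 1, 1, 1, 1.
g_2(k) for k = 0…7: 1, 6, 30, 120, 360, 720, 720, 0.
g_3(k) for k = 0…7: 1, -2, 4, -8, 16, -32, 64, -128.
First combine the last two factors: h(k) = Σ_j C(k,j)·g_2(j)·g_3(k−j) for k = 0…7: 1, 4, 10, 4, -56, -32, 592, -800.
c_7 = Σ_k C(7,k)·g_1(k)·h(7−k) = 1·1·(-800) + 7·1·592 + 21·1·(-32) + 35·1·(-56) + 35·1·4 + 21·1·10 + 7·1·4 + 1·1·1 = −800 + 4144 − 672 − 1960 + 140 + 210 + 28 + 1 = 1091.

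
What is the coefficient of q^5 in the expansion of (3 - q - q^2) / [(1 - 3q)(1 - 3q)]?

3861

The denominator gives the recurrence a_n = 6a_(n−1) − 9a_(n−2) for n ≥ 3; the numerator fixes a_0 = 3, a_1 = 17, a_2 = 74.
Iterating: 3, 17, 74, 291, 1080, 3861, so a_5 = 3861.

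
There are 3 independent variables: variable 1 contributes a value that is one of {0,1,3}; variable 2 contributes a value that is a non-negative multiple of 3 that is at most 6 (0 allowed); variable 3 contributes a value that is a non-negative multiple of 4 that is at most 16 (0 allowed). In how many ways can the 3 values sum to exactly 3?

The generating function for the choices is (1 + t + t³)·(1 + t³ + t⁶)·(1 + t⁴ + t⁸ + t¹² + t¹⁶); the count is [t³].
(1 + t + t³) has coefficients 1,1,0,1 for degrees 0…3.
(1 + t³ + t⁶) has coefficients 1,0,0,1 for degrees 0…3.
Finally multiplying by (1 + t⁴ + t⁸ + t¹² + t¹⁶), the product of all factors after the first has coefficients 1,0,0,1 for degrees 0…3.
[t³] = 1·1 + 1·0 + 1·1 = 2.

2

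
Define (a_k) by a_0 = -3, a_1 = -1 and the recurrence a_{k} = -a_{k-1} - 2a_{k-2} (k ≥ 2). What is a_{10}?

-113

The ordinary generating function has denominator 1 + z + 2z^2.
Iterating the recurrence: a_0,…,a_{10} = -3, -1, 7, -5, -9, 19, -1, -37, 39, 35, -113.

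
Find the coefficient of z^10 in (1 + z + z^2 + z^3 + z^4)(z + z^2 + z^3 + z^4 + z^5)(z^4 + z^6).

8

(1 + z + z^2 + z^3 + z^4) has coefficients 1,1,1,1,1 for degrees 0…4.
(z + z^2 + z^3 + z^4 + z^5) has coefficients 0,1,1,1,1,1,0,0,0,0,0 for degrees 0…10.
Finally multiplying by (z^4 + z^6), the product of all factors after the first has coefficients 0,0,0,0,0,1,1,2,2,2,1 for degrees 0…10.
[z^10] = 1·1 + 1·2 + 1·2 + 1·2 + 1·1 = 8.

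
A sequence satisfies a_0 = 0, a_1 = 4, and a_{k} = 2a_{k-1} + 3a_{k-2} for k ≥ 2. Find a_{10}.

59048

The ordinary generating function has denominator 1 - 2q - 3q^2.
Iterating the recurrence: a_0,…,a_{10} = 0, 4, 8, 28, 80, 244, 728, 2188, 6560, 19684, 59048.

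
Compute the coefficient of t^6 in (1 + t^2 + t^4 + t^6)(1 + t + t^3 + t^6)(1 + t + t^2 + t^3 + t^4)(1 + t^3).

(1 + t^2 + t^4 + t^6) has coefficients 1,0,1,0,1,0,1 for degrees 0…6.
(1 + t + t^3 + t^6) has coefficients 1,1,0,1,0,0,1 for degrees 0…6.
Multiplying by (1 + t + t^2 + t^3 + t^4) gives running coefficients 1,2,2,3,3,2,2 for degrees 0…6.
Finally multiplying by (1 + t^3), the product of all factors after the first has coefficients 1,2,2,4,5,4,5 for degrees 0…6.
[t^6] = 1·5 + 1·5 + 1·2 + 1·1 = 13.

13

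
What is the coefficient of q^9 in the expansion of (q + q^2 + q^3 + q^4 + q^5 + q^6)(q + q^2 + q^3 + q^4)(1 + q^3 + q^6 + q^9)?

8

(q + q^2 + q^3 + q^4 + q^5 + q^6) has coefficients 0,1,1,1,1,1,1 for degrees 0…6.
(q + q^2 + q^3 + q^4) has coefficients 0,1,1,1,1,0,0,0,0,0 for degrees 0…9.
Finally multiplying by (1 + q^3 + q^6 + q^9), the product of all factors after the first has coefficients 0,1,1,1,2,1,1,2,1,1 for degrees 0…9.
[q^9] = 1·1 + 1·2 + 1·1 + 1·1 + 1·2 + 1·1 = 8.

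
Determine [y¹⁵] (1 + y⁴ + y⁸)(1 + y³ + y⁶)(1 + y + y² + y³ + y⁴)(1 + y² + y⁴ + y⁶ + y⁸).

15

(1 + y⁴ + y⁸) has coefficients 1,0,0,0,1,0,0,0,1 for degrees 0…8.
(1 + y³ + y⁶) has coefficients 1,0,0,1,0,0,1,0,0,0,0,0,0,0,0,0 for degrees 0…15.
Multiplying by (1 + y + y² + y³ + y⁴) gives running coefficients 1,1,1,2,2,1,2,2,1,1,1,0,0,0,0,0 for degrees 0…15.
Finally multiplying by (1 + y² + y⁴ + y⁶ + y⁸), the product of all factors after the first has coefficients 1,1,2,3,4,4,6,6,7,7,7,6,6,4,4,3 for degrees 0…15.
[y¹⁵] = 1·3 + 1·6 + 1·6 = 15.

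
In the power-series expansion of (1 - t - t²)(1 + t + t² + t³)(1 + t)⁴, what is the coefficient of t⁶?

(1 - t - t²) has coefficients 1,-1,-1 for degrees 0…2.
(1 + t + t² + t³) has coefficients 1,1,1,1,0,0,0 for degrees 0…6.
Finally multiplying by (1 + t)⁴, the product of all factors after the first has coefficients 1,5,11,15,15,11,5 for degrees 0…6.
[t⁶] = 1·5 − 1·11 − 1·15 = -21.

-21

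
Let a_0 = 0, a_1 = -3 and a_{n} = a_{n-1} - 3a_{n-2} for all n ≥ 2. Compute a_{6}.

-48

The ordinary generating function has denominator 1 - q + 3q^2.
Iterating the recurrence: a_0,…,a_{6} = 0, -3, -3, 6, 15, -3, -48.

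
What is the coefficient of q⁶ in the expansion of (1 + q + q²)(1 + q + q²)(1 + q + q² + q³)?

(1 + q + q²) has coefficients 1,1,1 for degrees 0…2.
(1 + q + q²) has coefficients 1,1,1,0,0,0,0 for degrees 0…6.
Finally multiplying by (1 + q + q² + q³), the product of all factors after the first has coefficients 1,2,3,3,2,1,0 for degrees 0…6.
[q⁶] = 1·0 + 1·1 + 1·2 = 3.

3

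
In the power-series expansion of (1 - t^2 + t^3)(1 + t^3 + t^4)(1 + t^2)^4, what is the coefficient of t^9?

6

(1 - t^2 + t^3) has coefficients 1,0,-1,1 for degrees 0…3.
(1 + t^3 + t^4) has coefficients 1,0,0,1,1,0,0,0,0,0 for degrees 0…9.
Finally multiplying by (1 + t^2)^4, the product of all factors after the first has coefficients 1,0,4,1,7,4,8,6,7,4 for degrees 0…9.
[t^9] = 1·4 − 1·6 + 1·8 = 6.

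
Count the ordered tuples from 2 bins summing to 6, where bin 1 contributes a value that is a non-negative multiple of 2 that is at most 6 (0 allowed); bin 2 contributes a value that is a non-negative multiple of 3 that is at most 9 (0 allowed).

The generating function for the choices is (1 + y^2 + y^4 + y^6)·(1 + y^3 + y^6 + y^9); the count is [y^6].
(1 + y^2 + y^4 + y^6) has coefficients 1,0,1,0,1,0,1 for degrees 0…6.
(1 + y^3 + y^6 + y^9) has coefficients 1,0,0,1,0,0,1 for degrees 0…6.
[y^6] = 1·1 + 1·0 + 1·0 + 1·1 = 2.

2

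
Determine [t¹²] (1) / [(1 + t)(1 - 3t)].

398581

Partial fractions give a closed form: a_n = (1/4)·(-1)^n + (3/4)·3^n.
At n = 12: a_12 = 398581.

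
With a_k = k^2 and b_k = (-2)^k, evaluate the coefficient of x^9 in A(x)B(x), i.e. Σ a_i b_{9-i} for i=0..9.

This is [x^9] in the product of the two ordinary generating functions.
Σ = 0·(-512) + 1·256 + 4·(-128) + 9·64 + 16·(-32) + 25·16 + 36·(-8) + 49·4 + 64·(-2) + 81·1 = 69.

69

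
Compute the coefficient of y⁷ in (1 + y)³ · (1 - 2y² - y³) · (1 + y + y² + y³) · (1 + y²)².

(1 + y)³ has coefficients 1,3,3,1 for degrees 0…3.
(1 - 2y² - y³) has coefficients 1,0,-2,-1,0,0,0,0 for degrees 0…7.
Multiplying by (1 + y + y² + y³) gives running coefficients 1,1,-1,-2,-3,-3,-1,0 for degrees 0…7.
Finally multiplying by (1 + y²)², the product of all factors after the first has coefficients 1,1,1,0,-4,-6,-8,-8 for degrees 0…7.
[y⁷] = 1·(-8) + 3·(-8) + 3·(-6) + 1·(-4) = -54.

-54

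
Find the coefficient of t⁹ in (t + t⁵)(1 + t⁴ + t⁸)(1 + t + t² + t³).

(t + t⁵) has coefficients 0,1,0,0,0,1 for degrees 0…5.
(1 + t⁴ + t⁸) has coefficients 1,0,0,0,1,0,0,0,1,0 for degrees 0…9.
Finally multiplying by (1 + t + t² + t³), the product of all factors after the first has coefficients 1,1,1,1,1,1,1,1,1,1 for degrees 0…9.
[t⁹] = 1·1 + 1·1 = 2.

2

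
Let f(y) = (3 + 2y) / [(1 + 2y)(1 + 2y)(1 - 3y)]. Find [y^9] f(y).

21435

The denominator gives the recurrence a_n = −a_(n−1) + 8a_(n−2) + 12a_(n−3) for n ≥ 3; the numerator fixes a_0 = 3, a_1 = -1, a_2 = 25.
Iterating: 3, -1, 25, 3, 185, 139, 1377, 1955, 10729, 21435, so a_9 = 21435.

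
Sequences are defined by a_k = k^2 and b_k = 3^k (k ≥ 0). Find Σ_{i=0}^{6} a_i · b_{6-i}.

1065

This is [x^6] in the product of the two ordinary generating functions.
Σ = 0·729 + 1·243 + 4·81 + 9·27 + 16·9 + 25·3 + 36·1 = 1065.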